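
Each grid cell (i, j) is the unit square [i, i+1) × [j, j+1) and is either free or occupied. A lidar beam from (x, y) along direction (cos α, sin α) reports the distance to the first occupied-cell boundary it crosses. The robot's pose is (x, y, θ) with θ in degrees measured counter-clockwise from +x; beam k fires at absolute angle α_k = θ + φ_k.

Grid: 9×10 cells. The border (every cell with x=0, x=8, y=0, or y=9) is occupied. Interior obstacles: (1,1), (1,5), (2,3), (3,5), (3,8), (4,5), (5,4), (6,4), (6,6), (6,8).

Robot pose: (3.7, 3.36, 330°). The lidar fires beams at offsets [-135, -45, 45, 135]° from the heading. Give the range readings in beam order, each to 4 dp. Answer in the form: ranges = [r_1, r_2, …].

ranges = [0.7247, 2.4433, 2.4728, 1.6979]

beam 1: φ=-135°, α=195°
  direction (-0.9659, -0.2588); cell (3,3); t to first gridline: x 0.7247, y 1.3909 (then +1.0353 / +3.8637)
    (2,3) via x @ 0.7247  # hit
  → r_1 = 0.7247
beam 2: φ=-45°, α=285°
  direction (0.2588, -0.9659); cell (3,3); t to first gridline: x 1.1591, y 0.3727 (then +3.8637 / +1.0353)
    (3,2) via y @ 0.3727
    (4,2) via x @ 1.1591
    (4,1) via y @ 1.4080
    (4,0) via y @ 2.4433  # hit
  → r_2 = 2.4433
beam 3: φ=45°, α=15°
  direction (0.9659, 0.2588); cell (3,3); t to first gridline: x 0.3106, y 2.4728 (then +1.0353 / +3.8637)
    (4,3) via x @ 0.3106
    (5,3) via x @ 1.3459
    (6,3) via x @ 2.3811
    (6,4) via y @ 2.4728  # hit
  → r_3 = 2.4728
beam 4: φ=135°, α=105°
  direction (-0.2588, 0.9659); cell (3,3); t to first gridline: x 2.7046, y 0.6626 (then +3.8637 / +1.0353)
    (3,4) via y @ 0.6626
    (3,5) via y @ 1.6979  # hit
  → r_4 = 1.6979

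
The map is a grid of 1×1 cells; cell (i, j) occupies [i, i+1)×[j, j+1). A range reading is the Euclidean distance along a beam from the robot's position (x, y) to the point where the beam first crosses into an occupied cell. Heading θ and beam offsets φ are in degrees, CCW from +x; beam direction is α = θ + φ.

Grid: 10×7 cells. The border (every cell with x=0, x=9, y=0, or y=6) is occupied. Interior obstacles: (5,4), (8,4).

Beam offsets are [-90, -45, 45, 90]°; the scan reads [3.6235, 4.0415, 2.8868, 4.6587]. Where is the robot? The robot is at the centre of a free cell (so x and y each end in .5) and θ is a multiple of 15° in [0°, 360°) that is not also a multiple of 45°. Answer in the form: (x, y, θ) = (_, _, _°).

Enumerate (i+0.5, j+0.5, θ) over the 38 free cells and 16 admissible headings. For each, cast all 4 beams and compare to the given ranges.
  (8.5, 5.5, 75°): beam 1 = 0.5176 ≠ 3.6235 ✗
  (7.5, 5.5, 285°): beam 1 = 1.9319 ≠ 3.6235 ✗
  (3.5, 4.5, 240°): beam 1 = 2.8868 ≠ 3.6235 ✗
  (7.5, 3.5, 240°): beam 1 = 1.7321 ≠ 3.6235 ✗
  (5.5, 2.5, 60°): beam 1 = 3.0000 ≠ 3.6235 ✗
  …
  (4.5, 3.5, 255°): r_1=3.6235, r_2=4.0415, r_3=2.8868, r_4=4.6587 — all match ✓
No second candidate reproduces the full scan.

(x, y, θ) = (4.5, 3.5, 255°)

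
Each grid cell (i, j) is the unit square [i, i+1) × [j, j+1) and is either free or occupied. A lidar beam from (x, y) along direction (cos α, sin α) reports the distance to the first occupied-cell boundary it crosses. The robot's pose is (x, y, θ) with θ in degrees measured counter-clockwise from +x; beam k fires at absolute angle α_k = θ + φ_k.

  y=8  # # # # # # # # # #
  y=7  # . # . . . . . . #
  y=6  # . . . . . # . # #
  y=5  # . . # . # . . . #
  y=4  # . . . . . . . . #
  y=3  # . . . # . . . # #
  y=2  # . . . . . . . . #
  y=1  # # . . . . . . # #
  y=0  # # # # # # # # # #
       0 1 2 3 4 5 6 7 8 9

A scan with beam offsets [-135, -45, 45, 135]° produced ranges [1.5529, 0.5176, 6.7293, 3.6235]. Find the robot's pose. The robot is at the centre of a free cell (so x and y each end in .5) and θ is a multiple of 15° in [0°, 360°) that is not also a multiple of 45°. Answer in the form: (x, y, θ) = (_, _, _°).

(x, y, θ) = (7.5, 7.5, 150°)

Candidates: 47 free-cell centres × 16 headings = 752 poses. Raycast each; keep the one whose scan matches to 4 dp.
  (4.5, 7.5, 165°): beam 1 = 1.0000 ≠ 1.5529 ✗
  (7.5, 7.5, 75°): beam 1 = 1.0000 ≠ 1.5529 ✗
  (6.5, 1.5, 300°): beam 1 = 5.6940 ≠ 1.5529 ✗
  (3.5, 6.5, 210°): beam 2 = 2.5882 ≠ 0.5176 ✗
  …
  (7.5, 7.5, 150°): r_1=1.5529, r_2=0.5176, r_3=6.7293, r_4=3.6235 — all match ✓
Unique over the lattice → pose = (7.5, 7.5, 150°).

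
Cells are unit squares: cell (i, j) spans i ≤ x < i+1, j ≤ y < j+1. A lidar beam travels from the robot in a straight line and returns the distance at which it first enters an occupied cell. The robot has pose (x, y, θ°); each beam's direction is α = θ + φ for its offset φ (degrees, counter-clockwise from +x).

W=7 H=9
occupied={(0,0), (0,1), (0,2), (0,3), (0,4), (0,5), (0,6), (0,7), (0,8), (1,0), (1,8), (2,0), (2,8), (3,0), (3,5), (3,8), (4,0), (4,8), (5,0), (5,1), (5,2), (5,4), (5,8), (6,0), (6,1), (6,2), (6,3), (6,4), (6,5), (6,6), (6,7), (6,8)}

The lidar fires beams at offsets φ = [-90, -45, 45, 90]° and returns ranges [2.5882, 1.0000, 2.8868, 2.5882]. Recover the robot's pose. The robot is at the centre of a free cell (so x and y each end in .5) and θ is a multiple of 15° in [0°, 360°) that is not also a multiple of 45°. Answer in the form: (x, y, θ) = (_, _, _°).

(x, y, θ) = (4.5, 5.5, 15°)

Candidates: 31 free-cell centres × 16 headings = 496 poses. Raycast each; keep the one whose scan matches to 4 dp.
  (1.5, 4.5, 240°): beam 1 = 0.5774 ≠ 2.5882 ✗
  (2.5, 4.5, 210°): beam 1 = 3.0000 ≠ 2.5882 ✗
  (3.5, 7.5, 75°): beam 3 = 0.5774 ≠ 2.8868 ✗
  …
  (4.5, 5.5, 15°): r_1=2.5882, r_2=1.0000, r_3=2.8868, r_4=2.5882 — all match ✓
Only this pose fits every beam.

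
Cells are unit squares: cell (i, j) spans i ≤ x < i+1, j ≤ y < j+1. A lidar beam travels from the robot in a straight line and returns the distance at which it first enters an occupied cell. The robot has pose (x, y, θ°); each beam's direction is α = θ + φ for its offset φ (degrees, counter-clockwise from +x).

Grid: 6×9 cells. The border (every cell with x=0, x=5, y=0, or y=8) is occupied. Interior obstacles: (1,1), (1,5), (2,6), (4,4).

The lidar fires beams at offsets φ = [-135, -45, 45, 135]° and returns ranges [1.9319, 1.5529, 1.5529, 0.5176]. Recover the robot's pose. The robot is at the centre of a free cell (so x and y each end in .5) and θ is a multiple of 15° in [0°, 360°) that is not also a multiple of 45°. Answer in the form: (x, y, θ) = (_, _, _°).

Candidates: 24 free-cell centres × 16 headings = 384 poses. Raycast each; keep the one whose scan matches to 4 dp.
  (4.5, 3.5, 210°): beam 1 = 0.5176 ≠ 1.9319 ✗
  (4.5, 6.5, 120°): beam 1 = 0.5176 ≠ 1.9319 ✗
  (3.5, 7.5, 150°): beam 1 = 1.5529 ≠ 1.9319 ✗
  …
  (3.5, 6.5, 60°): r_1=1.9319, r_2=1.5529, r_3=1.5529, r_4=0.5176 — all match ✓
Only this pose fits every beam.

(x, y, θ) = (3.5, 6.5, 60°)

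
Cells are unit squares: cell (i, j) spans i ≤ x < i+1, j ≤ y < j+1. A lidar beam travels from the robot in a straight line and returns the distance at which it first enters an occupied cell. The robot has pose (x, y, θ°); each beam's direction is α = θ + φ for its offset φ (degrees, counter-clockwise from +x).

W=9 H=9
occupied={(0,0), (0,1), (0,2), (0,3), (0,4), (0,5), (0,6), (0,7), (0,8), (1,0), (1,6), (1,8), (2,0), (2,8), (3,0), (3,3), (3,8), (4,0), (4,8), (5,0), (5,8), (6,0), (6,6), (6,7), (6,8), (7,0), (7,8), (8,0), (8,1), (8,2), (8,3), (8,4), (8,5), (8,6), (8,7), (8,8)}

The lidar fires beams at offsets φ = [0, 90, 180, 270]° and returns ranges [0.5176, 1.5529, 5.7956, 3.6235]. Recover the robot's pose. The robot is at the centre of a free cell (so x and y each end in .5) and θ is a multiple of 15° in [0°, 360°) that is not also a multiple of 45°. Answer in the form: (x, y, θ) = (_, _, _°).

(x, y, θ) = (2.5, 7.5, 75°)

The pose lattice has 45·16 = 720 candidates. Test each by forward raycasting.
  (7.5, 3.5, 150°): beam 1 = 6.3509 ≠ 0.5176 ✗
  (3.5, 1.5, 210°): beam 1 = 1.0000 ≠ 0.5176 ✗
  (4.5, 2.5, 165°): beam 1 = 3.6235 ≠ 0.5176 ✗
  …
  (2.5, 7.5, 75°): r_1=0.5176, r_2=1.5529, r_3=5.7956, r_4=3.6235 — all match ✓
Unique over the lattice → pose = (2.5, 7.5, 75°).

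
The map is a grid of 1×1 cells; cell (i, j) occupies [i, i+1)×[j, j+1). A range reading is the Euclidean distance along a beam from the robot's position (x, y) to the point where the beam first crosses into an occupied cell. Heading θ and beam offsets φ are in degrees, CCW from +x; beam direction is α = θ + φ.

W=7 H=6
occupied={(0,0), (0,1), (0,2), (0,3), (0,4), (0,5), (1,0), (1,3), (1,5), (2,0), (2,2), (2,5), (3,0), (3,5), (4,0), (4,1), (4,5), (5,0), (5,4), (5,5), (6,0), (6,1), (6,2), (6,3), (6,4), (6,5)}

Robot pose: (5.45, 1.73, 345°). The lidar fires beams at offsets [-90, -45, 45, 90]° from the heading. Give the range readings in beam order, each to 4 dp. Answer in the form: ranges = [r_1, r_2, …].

beam 1: φ=-90°, α=255°
  direction (-0.2588, -0.9659); cell (5,1); t to first gridline: x 1.7387, y 0.7558 (then +3.8637 / +1.0353)
    (5,0) via y @ 0.7558  # hit
  → r_1 = 0.7558
beam 2: φ=-45°, α=300°
  direction (0.5000, -0.8660); cell (5,1); t to first gridline: x 1.1000, y 0.8429 (then +2.0000 / +1.1547)
    (5,0) via y @ 0.8429  # hit
  → r_2 = 0.8429
beam 3: φ=45°, α=30°
  direction (0.8660, 0.5000); cell (5,1); t to first gridline: x 0.6351, y 0.5400 (then +1.1547 / +2.0000)
    (5,2) via y @ 0.5400
    (6,2) via x @ 0.6351  # hit
  → r_3 = 0.6351
beam 4: φ=90°, α=75°
  direction (0.2588, 0.9659); cell (5,1); t to first gridline: x 2.1250, y 0.2795 (then +3.8637 / +1.0353)
    (5,2) via y @ 0.2795
    (5,3) via y @ 1.3148
    (6,3) via x @ 2.1250  # hit
  → r_4 = 2.1250

ranges = [0.7558, 0.8429, 0.6351, 2.1250]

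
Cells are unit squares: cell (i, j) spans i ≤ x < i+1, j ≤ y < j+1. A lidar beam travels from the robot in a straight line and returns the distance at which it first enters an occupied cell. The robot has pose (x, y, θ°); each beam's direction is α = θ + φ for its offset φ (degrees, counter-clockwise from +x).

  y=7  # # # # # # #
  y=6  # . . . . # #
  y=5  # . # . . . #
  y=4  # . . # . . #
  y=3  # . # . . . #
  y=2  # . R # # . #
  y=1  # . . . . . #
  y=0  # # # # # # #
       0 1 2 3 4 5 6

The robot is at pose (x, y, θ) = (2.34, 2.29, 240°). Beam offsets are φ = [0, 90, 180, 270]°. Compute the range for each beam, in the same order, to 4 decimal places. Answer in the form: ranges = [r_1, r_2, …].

ranges = [1.4896, 2.5800, 0.8198, 1.5473]

beam 1: φ=0°, α=240°
  dir = (cos 240°, sin 240°) = (-0.5000, -0.8660); from cell (2,2)
  next x-line at t=0.6800, next y-line at t=0.3349; Δt_x=2.0000, Δt_y=1.1547
    y: enter (2,1) at t=0.3349
    x: enter (1,1) at t=0.6800
    y: enter (1,0) at t=1.4896 ← occupied
  → r_1 = 1.4896
beam 2: φ=90°, α=330°
  dir = (cos 330°, sin 330°) = (0.8660, -0.5000); from cell (2,2)
  next x-line at t=0.7621, next y-line at t=0.5800; Δt_x=1.1547, Δt_y=2.0000
    y: enter (2,1) at t=0.5800
    x: enter (3,1) at t=0.7621
    x: enter (4,1) at t=1.9168
    y: enter (4,0) at t=2.5800 ← occupied
  → r_2 = 2.5800
beam 3: φ=180°, α=60°
  dir = (cos 60°, sin 60°) = (0.5000, 0.8660); from cell (2,2)
  next x-line at t=1.3200, next y-line at t=0.8198; Δt_x=2.0000, Δt_y=1.1547
    y: enter (2,3) at t=0.8198 ← occupied
  → r_3 = 0.8198
beam 4: φ=270°, α=150°
  dir = (cos 150°, sin 150°) = (-0.8660, 0.5000); from cell (2,2)
  next x-line at t=0.3926, next y-line at t=1.4200; Δt_x=1.1547, Δt_y=2.0000
    x: enter (1,2) at t=0.3926
    y: enter (1,3) at t=1.4200
    x: enter (0,3) at t=1.5473 ← occupied
  → r_4 = 1.5473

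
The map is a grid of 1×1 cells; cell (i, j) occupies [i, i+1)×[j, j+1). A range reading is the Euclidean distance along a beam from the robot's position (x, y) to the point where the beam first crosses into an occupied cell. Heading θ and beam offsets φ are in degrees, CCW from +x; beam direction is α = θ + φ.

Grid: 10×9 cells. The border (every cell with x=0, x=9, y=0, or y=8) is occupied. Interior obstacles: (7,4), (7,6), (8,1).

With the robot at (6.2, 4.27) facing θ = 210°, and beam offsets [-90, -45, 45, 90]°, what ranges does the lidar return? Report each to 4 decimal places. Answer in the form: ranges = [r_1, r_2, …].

ranges = [4.3070, 5.3834, 3.3854, 3.6000]

beam 1: φ=-90°, α=120°
  d=(-0.5000,0.8660)  start (6,4)  tX=0.4000 tY=0.8429  stride 1/|dx|=2.0000 1/|dy|=1.1547
    cross x-line → (5,4), t=0.4000
    cross y-line → (5,5), t=0.8429
    cross y-line → (5,6), t=1.9976
    cross x-line → (4,6), t=2.4000
    cross y-line → (4,7), t=3.1523
    cross y-line → (4,8), t=4.3070 (wall)
  → r_1 = 4.3070
beam 2: φ=-45°, α=165°
  d=(-0.9659,0.2588)  start (6,4)  tX=0.2071 tY=2.8205  stride 1/|dx|=1.0353 1/|dy|=3.8637
    cross x-line → (5,4), t=0.2071
    cross x-line → (4,4), t=1.2423
    cross x-line → (3,4), t=2.2776
    cross y-line → (3,5), t=2.8205
    cross x-line → (2,5), t=3.3129
    cross x-line → (1,5), t=4.3482
    cross x-line → (0,5), t=5.3834 (wall)
  → r_2 = 5.3834
beam 3: φ=45°, α=255°
  d=(-0.2588,-0.9659)  start (6,4)  tX=0.7727 tY=0.2795  stride 1/|dx|=3.8637 1/|dy|=1.0353
    cross y-line → (6,3), t=0.2795
    cross x-line → (5,3), t=0.7727
    cross y-line → (5,2), t=1.3148
    cross y-line → (5,1), t=2.3501
    cross y-line → (5,0), t=3.3854 (wall)
  → r_3 = 3.3854
beam 4: φ=90°, α=300°
  d=(0.5000,-0.8660)  start (6,4)  tX=1.6000 tY=0.3118  stride 1/|dx|=2.0000 1/|dy|=1.1547
    cross y-line → (6,3), t=0.3118
    cross y-line → (6,2), t=1.4665
    cross x-line → (7,2), t=1.6000
    cross y-line → (7,1), t=2.6212
    cross x-line → (8,1), t=3.6000 (wall)
  → r_4 = 3.6000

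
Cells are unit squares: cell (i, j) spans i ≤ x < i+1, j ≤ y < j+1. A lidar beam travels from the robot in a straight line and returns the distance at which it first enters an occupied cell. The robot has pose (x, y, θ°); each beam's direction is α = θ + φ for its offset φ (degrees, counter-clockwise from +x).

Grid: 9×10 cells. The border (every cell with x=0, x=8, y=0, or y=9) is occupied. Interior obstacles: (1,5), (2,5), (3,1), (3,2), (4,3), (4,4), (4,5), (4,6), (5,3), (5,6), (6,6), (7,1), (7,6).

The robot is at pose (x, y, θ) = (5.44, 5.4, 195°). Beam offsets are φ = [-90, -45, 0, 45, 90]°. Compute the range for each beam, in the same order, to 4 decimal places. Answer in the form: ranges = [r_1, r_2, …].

ranges = [0.6212, 0.5081, 0.4555, 0.8800, 1.4494]

beam 1: φ=-90°, α=105°
  dir = (cos 105°, sin 105°) = (-0.2588, 0.9659); from cell (5,5)
  next x-line at t=1.7000, next y-line at t=0.6212; Δt_x=3.8637, Δt_y=1.0353
    y: enter (5,6) at t=0.6212 ← occupied
  → r_1 = 0.6212
beam 2: φ=-45°, α=150°
  dir = (cos 150°, sin 150°) = (-0.8660, 0.5000); from cell (5,5)
  next x-line at t=0.5081, next y-line at t=1.2000; Δt_x=1.1547, Δt_y=2.0000
    x: enter (4,5) at t=0.5081 ← occupied
  → r_2 = 0.5081
beam 3: φ=0°, α=195°
  dir = (cos 195°, sin 195°) = (-0.9659, -0.2588); from cell (5,5)
  next x-line at t=0.4555, next y-line at t=1.5455; Δt_x=1.0353, Δt_y=3.8637
    x: enter (4,5) at t=0.4555 ← occupied
  → r_3 = 0.4555
beam 4: φ=45°, α=240°
  dir = (cos 240°, sin 240°) = (-0.5000, -0.8660); from cell (5,5)
  next x-line at t=0.8800, next y-line at t=0.4619; Δt_x=2.0000, Δt_y=1.1547
    y: enter (5,4) at t=0.4619
    x: enter (4,4) at t=0.8800 ← occupied
  → r_4 = 0.8800
beam 5: φ=90°, α=285°
  dir = (cos 285°, sin 285°) = (0.2588, -0.9659); from cell (5,5)
  next x-line at t=2.1637, next y-line at t=0.4141; Δt_x=3.8637, Δt_y=1.0353
    y: enter (5,4) at t=0.4141
    y: enter (5,3) at t=1.4494 ← occupied
  → r_5 = 1.4494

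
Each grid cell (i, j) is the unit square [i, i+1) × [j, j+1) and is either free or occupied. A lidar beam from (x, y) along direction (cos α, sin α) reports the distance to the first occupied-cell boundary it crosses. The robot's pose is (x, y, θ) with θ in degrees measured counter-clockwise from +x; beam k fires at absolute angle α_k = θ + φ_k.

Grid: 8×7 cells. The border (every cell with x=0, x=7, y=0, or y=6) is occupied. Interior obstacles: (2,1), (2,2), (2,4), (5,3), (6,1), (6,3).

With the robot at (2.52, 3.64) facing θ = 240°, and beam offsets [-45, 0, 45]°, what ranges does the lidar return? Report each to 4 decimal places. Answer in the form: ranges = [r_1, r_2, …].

beam 1: φ=-45°, α=195°
  direction (-0.9659, -0.2588); cell (2,3); t to first gridline: x 0.5383, y 2.4728 (then +1.0353 / +3.8637)
    (1,3) via x @ 0.5383
    (0,3) via x @ 1.5736  # hit
  → r_1 = 1.5736
beam 2: φ=0°, α=240°
  direction (-0.5000, -0.8660); cell (2,3); t to first gridline: x 1.0400, y 0.7390 (then +2.0000 / +1.1547)
    (2,2) via y @ 0.7390  # hit
  → r_2 = 0.7390
beam 3: φ=45°, α=285°
  direction (0.2588, -0.9659); cell (2,3); t to first gridline: x 1.8546, y 0.6626 (then +3.8637 / +1.0353)
    (2,2) via y @ 0.6626  # hit
  → r_3 = 0.6626

ranges = [1.5736, 0.7390, 0.6626]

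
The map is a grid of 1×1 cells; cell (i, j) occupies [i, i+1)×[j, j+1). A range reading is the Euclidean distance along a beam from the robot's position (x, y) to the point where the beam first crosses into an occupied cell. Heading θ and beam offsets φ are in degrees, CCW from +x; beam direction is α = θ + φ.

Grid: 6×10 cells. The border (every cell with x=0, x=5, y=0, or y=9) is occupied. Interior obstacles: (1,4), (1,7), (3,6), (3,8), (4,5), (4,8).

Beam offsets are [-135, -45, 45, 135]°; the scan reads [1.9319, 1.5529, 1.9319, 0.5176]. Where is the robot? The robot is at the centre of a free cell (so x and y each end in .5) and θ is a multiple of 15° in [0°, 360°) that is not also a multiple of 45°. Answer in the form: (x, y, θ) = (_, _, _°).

Candidates: 26 free-cell centres × 16 headings = 416 poses. Raycast each; keep the one whose scan matches to 4 dp.
  (1.5, 1.5, 300°): beam 1 = 0.5176 ≠ 1.9319 ✗
  (1.5, 8.5, 30°): beam 1 = 0.5176 ≠ 1.9319 ✗
  (4.5, 6.5, 300°): beam 1 = 0.5176 ≠ 1.9319 ✗
  (1.5, 8.5, 15°): beam 1 = 0.5774 ≠ 1.9319 ✗
  (4.5, 7.5, 330°): beam 1 = 3.6235 ≠ 1.9319 ✗
  …
  (2.5, 6.5, 210°): r_1=1.9319, r_2=1.5529, r_3=1.9319, r_4=0.5176 — all match ✓
Only this pose fits every beam.

(x, y, θ) = (2.5, 6.5, 210°)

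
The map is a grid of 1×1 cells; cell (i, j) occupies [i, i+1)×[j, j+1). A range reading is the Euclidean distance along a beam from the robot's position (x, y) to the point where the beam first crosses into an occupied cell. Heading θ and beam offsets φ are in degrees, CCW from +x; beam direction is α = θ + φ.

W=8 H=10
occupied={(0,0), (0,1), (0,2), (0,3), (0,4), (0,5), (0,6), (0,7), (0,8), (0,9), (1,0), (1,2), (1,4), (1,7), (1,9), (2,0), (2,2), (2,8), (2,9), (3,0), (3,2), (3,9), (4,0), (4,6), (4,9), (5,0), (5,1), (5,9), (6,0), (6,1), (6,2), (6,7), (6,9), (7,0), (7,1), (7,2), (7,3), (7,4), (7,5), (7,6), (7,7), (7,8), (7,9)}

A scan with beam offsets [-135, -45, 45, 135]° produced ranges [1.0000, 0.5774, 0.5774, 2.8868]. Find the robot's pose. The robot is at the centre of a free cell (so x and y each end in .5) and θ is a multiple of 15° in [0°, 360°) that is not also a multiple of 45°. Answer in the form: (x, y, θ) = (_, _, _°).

The pose lattice has 37·16 = 592 candidates. Test each by forward raycasting.
  (5.5, 7.5, 210°): beam 1 = 1.5529 ≠ 1.0000 ✗
  (5.5, 8.5, 150°): beam 1 = 1.5529 ≠ 1.0000 ✗
  (2.5, 1.5, 30°): beam 1 = 0.5176 ≠ 1.0000 ✗
  (6.5, 6.5, 120°): beam 1 = 0.5176 ≠ 1.0000 ✗
  (3.5, 3.5, 330°): beam 1 = 1.9319 ≠ 1.0000 ✗
  …
  (1.5, 5.5, 255°): r_1=1.0000, r_2=0.5774, r_3=0.5774, r_4=2.8868 — all match ✓
Only this pose fits every beam.

(x, y, θ) = (1.5, 5.5, 255°)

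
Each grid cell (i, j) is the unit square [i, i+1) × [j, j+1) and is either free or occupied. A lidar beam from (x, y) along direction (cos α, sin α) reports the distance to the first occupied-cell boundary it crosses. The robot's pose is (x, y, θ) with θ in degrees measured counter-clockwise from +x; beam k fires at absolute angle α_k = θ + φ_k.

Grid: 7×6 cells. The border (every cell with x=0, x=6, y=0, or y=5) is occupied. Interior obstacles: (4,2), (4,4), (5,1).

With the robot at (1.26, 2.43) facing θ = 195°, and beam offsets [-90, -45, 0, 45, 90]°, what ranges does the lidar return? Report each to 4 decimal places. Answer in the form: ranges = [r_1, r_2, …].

ranges = [1.0046, 0.3002, 0.2692, 0.5200, 1.4804]

beam 1: φ=-90°, α=105°
  dir = (cos 105°, sin 105°) = (-0.2588, 0.9659); from cell (1,2)
  next x-line at t=1.0046, next y-line at t=0.5901; Δt_x=3.8637, Δt_y=1.0353
    y: enter (1,3) at t=0.5901
    x: enter (0,3) at t=1.0046 ← occupied
  → r_1 = 1.0046
beam 2: φ=-45°, α=150°
  dir = (cos 150°, sin 150°) = (-0.8660, 0.5000); from cell (1,2)
  next x-line at t=0.3002, next y-line at t=1.1400; Δt_x=1.1547, Δt_y=2.0000
    x: enter (0,2) at t=0.3002 ← occupied
  → r_2 = 0.3002
beam 3: φ=0°, α=195°
  dir = (cos 195°, sin 195°) = (-0.9659, -0.2588); from cell (1,2)
  next x-line at t=0.2692, next y-line at t=1.6614; Δt_x=1.0353, Δt_y=3.8637
    x: enter (0,2) at t=0.2692 ← occupied
  → r_3 = 0.2692
beam 4: φ=45°, α=240°
  dir = (cos 240°, sin 240°) = (-0.5000, -0.8660); from cell (1,2)
  next x-line at t=0.5200, next y-line at t=0.4965; Δt_x=2.0000, Δt_y=1.1547
    y: enter (1,1) at t=0.4965
    x: enter (0,1) at t=0.5200 ← occupied
  → r_4 = 0.5200
beam 5: φ=90°, α=285°
  dir = (cos 285°, sin 285°) = (0.2588, -0.9659); from cell (1,2)
  next x-line at t=2.8591, next y-line at t=0.4452; Δt_x=3.8637, Δt_y=1.0353
    y: enter (1,1) at t=0.4452
    y: enter (1,0) at t=1.4804 ← occupied
  → r_5 = 1.4804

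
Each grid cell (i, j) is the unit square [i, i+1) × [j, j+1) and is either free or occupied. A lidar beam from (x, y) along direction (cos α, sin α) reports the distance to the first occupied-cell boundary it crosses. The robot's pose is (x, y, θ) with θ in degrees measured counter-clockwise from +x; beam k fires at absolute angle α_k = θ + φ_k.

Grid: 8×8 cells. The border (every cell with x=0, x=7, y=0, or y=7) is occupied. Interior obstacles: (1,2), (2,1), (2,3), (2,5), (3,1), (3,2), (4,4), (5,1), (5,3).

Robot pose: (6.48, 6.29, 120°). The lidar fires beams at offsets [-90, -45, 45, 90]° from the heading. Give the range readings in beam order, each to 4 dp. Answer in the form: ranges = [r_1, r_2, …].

ranges = [0.6004, 0.7350, 2.7432, 2.5800]

beam 1: φ=-90°, α=30°
  dir = (cos 30°, sin 30°) = (0.8660, 0.5000); from cell (6,6)
  next x-line at t=0.6004, next y-line at t=1.4200; Δt_x=1.1547, Δt_y=2.0000
    x: enter (7,6) at t=0.6004 ← occupied
  → r_1 = 0.6004
beam 2: φ=-45°, α=75°
  dir = (cos 75°, sin 75°) = (0.2588, 0.9659); from cell (6,6)
  next x-line at t=2.0091, next y-line at t=0.7350; Δt_x=3.8637, Δt_y=1.0353
    y: enter (6,7) at t=0.7350 ← occupied
  → r_2 = 0.7350
beam 3: φ=45°, α=165°
  dir = (cos 165°, sin 165°) = (-0.9659, 0.2588); from cell (6,6)
  next x-line at t=0.4969, next y-line at t=2.7432; Δt_x=1.0353, Δt_y=3.8637
    x: enter (5,6) at t=0.4969
    x: enter (4,6) at t=1.5322
    x: enter (3,6) at t=2.5675
    y: enter (3,7) at t=2.7432 ← occupied
  → r_3 = 2.7432
beam 4: φ=90°, α=210°
  dir = (cos 210°, sin 210°) = (-0.8660, -0.5000); from cell (6,6)
  next x-line at t=0.5543, next y-line at t=0.5800; Δt_x=1.1547, Δt_y=2.0000
    x: enter (5,6) at t=0.5543
    y: enter (5,5) at t=0.5800
    x: enter (4,5) at t=1.7090
    y: enter (4,4) at t=2.5800 ← occupied
  → r_4 = 2.5800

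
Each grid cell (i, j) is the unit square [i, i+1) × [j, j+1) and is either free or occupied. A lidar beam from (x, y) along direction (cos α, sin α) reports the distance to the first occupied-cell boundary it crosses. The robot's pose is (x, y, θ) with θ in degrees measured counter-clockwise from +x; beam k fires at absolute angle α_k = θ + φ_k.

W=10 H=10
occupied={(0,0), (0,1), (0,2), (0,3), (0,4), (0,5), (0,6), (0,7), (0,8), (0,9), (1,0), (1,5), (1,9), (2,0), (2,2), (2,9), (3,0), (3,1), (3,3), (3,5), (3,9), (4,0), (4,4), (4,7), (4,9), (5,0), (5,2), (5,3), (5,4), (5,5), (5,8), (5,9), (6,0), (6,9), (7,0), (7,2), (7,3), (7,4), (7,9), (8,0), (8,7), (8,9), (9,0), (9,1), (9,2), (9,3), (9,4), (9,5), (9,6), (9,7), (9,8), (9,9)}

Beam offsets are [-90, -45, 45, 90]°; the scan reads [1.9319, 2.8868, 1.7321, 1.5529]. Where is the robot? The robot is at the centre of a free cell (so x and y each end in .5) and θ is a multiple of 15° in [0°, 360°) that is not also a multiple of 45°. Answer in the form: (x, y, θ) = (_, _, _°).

Candidates: 48 free-cell centres × 16 headings = 768 poses. Raycast each; keep the one whose scan matches to 4 dp.
  (8.5, 1.5, 120°): beam 1 = 0.5774 ≠ 1.9319 ✗
  (4.5, 5.5, 15°): beam 1 = 0.5176 ≠ 1.9319 ✗
  (2.5, 7.5, 15°): beam 2 = 3.0000 ≠ 2.8868 ✗
  (7.5, 6.5, 285°): beam 2 = 3.0000 ≠ 2.8868 ✗
  …
  (2.5, 6.5, 105°): r_1=1.9319, r_2=2.8868, r_3=1.7321, r_4=1.5529 — all match ✓
No second candidate reproduces the full scan.

(x, y, θ) = (2.5, 6.5, 105°)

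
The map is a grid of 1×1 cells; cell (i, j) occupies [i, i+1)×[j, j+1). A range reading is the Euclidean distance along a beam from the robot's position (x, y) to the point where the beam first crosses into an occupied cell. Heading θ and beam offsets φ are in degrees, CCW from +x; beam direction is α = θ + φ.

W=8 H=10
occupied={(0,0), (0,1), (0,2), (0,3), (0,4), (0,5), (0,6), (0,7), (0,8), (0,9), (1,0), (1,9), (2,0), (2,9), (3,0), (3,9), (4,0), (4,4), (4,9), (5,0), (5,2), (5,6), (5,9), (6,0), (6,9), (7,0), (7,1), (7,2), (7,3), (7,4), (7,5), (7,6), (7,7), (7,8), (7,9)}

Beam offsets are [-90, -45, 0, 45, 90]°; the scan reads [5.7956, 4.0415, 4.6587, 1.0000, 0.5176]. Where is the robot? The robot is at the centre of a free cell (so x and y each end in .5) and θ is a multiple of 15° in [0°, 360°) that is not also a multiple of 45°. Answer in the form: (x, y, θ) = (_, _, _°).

Enumerate (i+0.5, j+0.5, θ) over the 45 free cells and 16 admissible headings. For each, cast all 5 beams and compare to the given ranges.
  (6.5, 6.5, 300°): beam 1 = 0.5774 ≠ 5.7956 ✗
  (5.5, 3.5, 285°): beam 1 = 4.6587 ≠ 5.7956 ✗
  (3.5, 3.5, 15°): beam 1 = 2.5882 ≠ 5.7956 ✗
  …
  (2.5, 8.5, 345°): r_1=5.7956, r_2=4.0415, r_3=4.6587, r_4=1.0000, r_5=0.5176 — all match ✓
No second candidate reproduces the full scan.

(x, y, θ) = (2.5, 8.5, 345°)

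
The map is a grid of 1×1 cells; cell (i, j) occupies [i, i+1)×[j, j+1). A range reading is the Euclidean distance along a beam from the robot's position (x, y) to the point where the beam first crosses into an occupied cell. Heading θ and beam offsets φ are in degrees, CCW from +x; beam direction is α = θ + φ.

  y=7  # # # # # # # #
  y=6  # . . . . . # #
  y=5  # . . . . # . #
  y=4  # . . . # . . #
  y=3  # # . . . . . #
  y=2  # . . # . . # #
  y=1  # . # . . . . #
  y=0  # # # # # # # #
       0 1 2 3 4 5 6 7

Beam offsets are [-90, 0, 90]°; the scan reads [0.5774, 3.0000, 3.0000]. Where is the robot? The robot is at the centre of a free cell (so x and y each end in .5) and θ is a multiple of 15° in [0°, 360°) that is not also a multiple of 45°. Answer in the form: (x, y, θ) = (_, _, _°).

The pose lattice has 29·16 = 464 candidates. Test each by forward raycasting.
  (1.5, 1.5, 150°): beam 1 = 6.3509 ≠ 0.5774 ✗
  (3.5, 5.5, 165°): beam 1 = 1.5529 ≠ 0.5774 ✗
  (6.5, 3.5, 120°): beam 2 = 1.7321 ≠ 3.0000 ✗
  …
  (1.5, 5.5, 300°): r_1=0.5774, r_2=3.0000, r_3=3.0000 — all match ✓
Only this pose fits every beam.

(x, y, θ) = (1.5, 5.5, 300°)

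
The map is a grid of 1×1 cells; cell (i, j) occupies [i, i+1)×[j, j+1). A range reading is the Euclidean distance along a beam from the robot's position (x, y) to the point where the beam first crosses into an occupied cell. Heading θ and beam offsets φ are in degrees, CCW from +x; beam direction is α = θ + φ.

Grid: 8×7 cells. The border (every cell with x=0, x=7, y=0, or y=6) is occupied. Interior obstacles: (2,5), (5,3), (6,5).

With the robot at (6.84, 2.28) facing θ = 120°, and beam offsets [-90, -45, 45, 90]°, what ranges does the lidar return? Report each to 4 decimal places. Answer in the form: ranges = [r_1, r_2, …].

ranges = [0.1848, 0.6182, 6.0460, 2.5600]

beam 1: φ=-90°, α=30°
  d=(0.8660,0.5000)  start (6,2)  tX=0.1848 tY=1.4400  stride 1/|dx|=1.1547 1/|dy|=2.0000
    cross x-line → (7,2), t=0.1848 (wall)
  → r_1 = 0.1848
beam 2: φ=-45°, α=75°
  d=(0.2588,0.9659)  start (6,2)  tX=0.6182 tY=0.7454  stride 1/|dx|=3.8637 1/|dy|=1.0353
    cross x-line → (7,2), t=0.6182 (wall)
  → r_2 = 0.6182
beam 3: φ=45°, α=165°
  d=(-0.9659,0.2588)  start (6,2)  tX=0.8696 tY=2.7819  stride 1/|dx|=1.0353 1/|dy|=3.8637
    cross x-line → (5,2), t=0.8696
    cross x-line → (4,2), t=1.9049
    cross y-line → (4,3), t=2.7819
    cross x-line → (3,3), t=2.9402
    cross x-line → (2,3), t=3.9755
    cross x-line → (1,3), t=5.0107
    cross x-line → (0,3), t=6.0460 (wall)
  → r_3 = 6.0460
beam 4: φ=90°, α=210°
  d=(-0.8660,-0.5000)  start (6,2)  tX=0.9699 tY=0.5600  stride 1/|dx|=1.1547 1/|dy|=2.0000
    cross y-line → (6,1), t=0.5600
    cross x-line → (5,1), t=0.9699
    cross x-line → (4,1), t=2.1246
    cross y-line → (4,0), t=2.5600 (wall)
  → r_4 = 2.5600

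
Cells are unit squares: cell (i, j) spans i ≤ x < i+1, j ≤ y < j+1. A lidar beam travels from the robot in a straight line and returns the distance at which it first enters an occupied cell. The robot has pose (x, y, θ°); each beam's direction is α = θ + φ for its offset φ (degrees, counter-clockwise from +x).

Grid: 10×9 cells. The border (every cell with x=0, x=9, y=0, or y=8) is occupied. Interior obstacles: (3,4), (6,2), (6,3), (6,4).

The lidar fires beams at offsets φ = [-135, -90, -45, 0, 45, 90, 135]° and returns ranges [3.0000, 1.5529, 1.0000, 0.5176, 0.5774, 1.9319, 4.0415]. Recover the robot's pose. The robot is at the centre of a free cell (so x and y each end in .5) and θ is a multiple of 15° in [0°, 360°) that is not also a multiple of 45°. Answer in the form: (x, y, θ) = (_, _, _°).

(x, y, θ) = (2.5, 1.5, 255°)

Enumerate (i+0.5, j+0.5, θ) over the 52 free cells and 16 admissible headings. For each, cast all 7 beams and compare to the given ranges.
  (8.5, 1.5, 300°): beam 1 = 1.9319 ≠ 3.0000 ✗
  (5.5, 4.5, 330°): beam 1 = 1.5529 ≠ 3.0000 ✗
  (3.5, 2.5, 150°): beam 1 = 2.5882 ≠ 3.0000 ✗
  (6.5, 5.5, 345°): beam 1 = 2.8868 ≠ 3.0000 ✗
  …
  (2.5, 1.5, 255°): r_1=3.0000, r_2=1.5529, r_3=1.0000, r_4=0.5176, r_5=0.5774, r_6=1.9319, r_7=4.0415 — all match ✓
Unique over the lattice → pose = (2.5, 1.5, 255°).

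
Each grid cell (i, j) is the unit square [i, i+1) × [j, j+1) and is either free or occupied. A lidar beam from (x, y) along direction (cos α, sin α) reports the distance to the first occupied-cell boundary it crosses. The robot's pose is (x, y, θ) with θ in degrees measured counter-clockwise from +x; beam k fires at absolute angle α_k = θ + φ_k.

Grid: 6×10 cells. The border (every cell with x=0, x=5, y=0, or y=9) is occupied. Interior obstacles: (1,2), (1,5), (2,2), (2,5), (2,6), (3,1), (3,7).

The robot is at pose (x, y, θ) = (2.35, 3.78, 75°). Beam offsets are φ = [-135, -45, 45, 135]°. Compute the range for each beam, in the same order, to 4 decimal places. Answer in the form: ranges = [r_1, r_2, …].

beam 1: φ=-135°, α=300°
  direction (0.5000, -0.8660); cell (2,3); t to first gridline: x 1.3000, y 0.9007 (then +2.0000 / +1.1547)
    (2,2) via y @ 0.9007  # hit
  → r_1 = 0.9007
beam 2: φ=-45°, α=30°
  direction (0.8660, 0.5000); cell (2,3); t to first gridline: x 0.7506, y 0.4400 (then +1.1547 / +2.0000)
    (2,4) via y @ 0.4400
    (3,4) via x @ 0.7506
    (4,4) via x @ 1.9053
    (4,5) via y @ 2.4400
    (5,5) via x @ 3.0600  # hit
  → r_2 = 3.0600
beam 3: φ=45°, α=120°
  direction (-0.5000, 0.8660); cell (2,3); t to first gridline: x 0.7000, y 0.2540 (then +2.0000 / +1.1547)
    (2,4) via y @ 0.2540
    (1,4) via x @ 0.7000
    (1,5) via y @ 1.4087  # hit
  → r_3 = 1.4087
beam 4: φ=135°, α=210°
  direction (-0.8660, -0.5000); cell (2,3); t to first gridline: x 0.4041, y 1.5600 (then +1.1547 / +2.0000)
    (1,3) via x @ 0.4041
    (0,3) via x @ 1.5588  # hit
  → r_4 = 1.5588

ranges = [0.9007, 3.0600, 1.4087, 1.5588]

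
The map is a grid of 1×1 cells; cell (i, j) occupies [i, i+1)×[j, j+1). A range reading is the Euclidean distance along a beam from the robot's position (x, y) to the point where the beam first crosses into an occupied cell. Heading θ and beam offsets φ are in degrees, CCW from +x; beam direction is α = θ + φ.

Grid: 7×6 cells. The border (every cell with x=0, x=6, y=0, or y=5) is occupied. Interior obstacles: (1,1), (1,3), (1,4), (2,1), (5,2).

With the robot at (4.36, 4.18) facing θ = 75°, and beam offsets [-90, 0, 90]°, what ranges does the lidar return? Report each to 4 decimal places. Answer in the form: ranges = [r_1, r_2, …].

ranges = [1.6979, 0.8489, 2.4433]

beam 1: φ=-90°, α=345°
  direction (0.9659, -0.2588); cell (4,4); t to first gridline: x 0.6626, y 0.6955 (then +1.0353 / +3.8637)
    (5,4) via x @ 0.6626
    (5,3) via y @ 0.6955
    (6,3) via x @ 1.6979  # hit
  → r_1 = 1.6979
beam 2: φ=0°, α=75°
  direction (0.2588, 0.9659); cell (4,4); t to first gridline: x 2.4728, y 0.8489 (then +3.8637 / +1.0353)
    (4,5) via y @ 0.8489  # hit
  → r_2 = 0.8489
beam 3: φ=90°, α=165°
  direction (-0.9659, 0.2588); cell (4,4); t to first gridline: x 0.3727, y 3.1682 (then +1.0353 / +3.8637)
    (3,4) via x @ 0.3727
    (2,4) via x @ 1.4080
    (1,4) via x @ 2.4433  # hit
  → r_3 = 2.4433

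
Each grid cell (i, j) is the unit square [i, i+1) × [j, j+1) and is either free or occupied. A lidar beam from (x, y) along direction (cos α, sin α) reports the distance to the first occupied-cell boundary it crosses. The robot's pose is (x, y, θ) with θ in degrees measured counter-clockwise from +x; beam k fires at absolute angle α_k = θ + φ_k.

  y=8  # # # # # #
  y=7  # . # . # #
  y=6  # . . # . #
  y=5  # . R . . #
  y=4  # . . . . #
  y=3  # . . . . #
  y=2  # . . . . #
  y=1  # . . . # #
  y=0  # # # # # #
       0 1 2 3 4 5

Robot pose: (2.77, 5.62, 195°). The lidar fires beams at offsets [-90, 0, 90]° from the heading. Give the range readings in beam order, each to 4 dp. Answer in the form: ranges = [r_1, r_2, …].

beam 1: φ=-90°, α=105°
  dir = (cos 105°, sin 105°) = (-0.2588, 0.9659); from cell (2,5)
  next x-line at t=2.9751, next y-line at t=0.3934; Δt_x=3.8637, Δt_y=1.0353
    y: enter (2,6) at t=0.3934
    y: enter (2,7) at t=1.4287 ← occupied
  → r_1 = 1.4287
beam 2: φ=0°, α=195°
  dir = (cos 195°, sin 195°) = (-0.9659, -0.2588); from cell (2,5)
  next x-line at t=0.7972, next y-line at t=2.3955; Δt_x=1.0353, Δt_y=3.8637
    x: enter (1,5) at t=0.7972
    x: enter (0,5) at t=1.8324 ← occupied
  → r_2 = 1.8324
beam 3: φ=90°, α=285°
  dir = (cos 285°, sin 285°) = (0.2588, -0.9659); from cell (2,5)
  next x-line at t=0.8887, next y-line at t=0.6419; Δt_x=3.8637, Δt_y=1.0353
    y: enter (2,4) at t=0.6419
    x: enter (3,4) at t=0.8887
    y: enter (3,3) at t=1.6771
    y: enter (3,2) at t=2.7124
    y: enter (3,1) at t=3.7477
    x: enter (4,1) at t=4.7524 ← occupied
  → r_3 = 4.7524

ranges = [1.4287, 1.8324, 4.7524]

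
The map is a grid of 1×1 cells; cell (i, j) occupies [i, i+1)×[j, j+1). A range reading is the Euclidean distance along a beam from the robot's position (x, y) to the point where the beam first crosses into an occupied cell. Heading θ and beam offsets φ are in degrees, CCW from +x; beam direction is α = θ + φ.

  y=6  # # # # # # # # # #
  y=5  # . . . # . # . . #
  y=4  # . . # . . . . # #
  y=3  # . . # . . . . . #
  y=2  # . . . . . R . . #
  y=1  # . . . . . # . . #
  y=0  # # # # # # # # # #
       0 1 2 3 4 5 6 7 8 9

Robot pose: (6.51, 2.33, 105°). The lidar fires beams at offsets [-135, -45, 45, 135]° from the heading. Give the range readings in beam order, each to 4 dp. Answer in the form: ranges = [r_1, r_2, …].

ranges = [2.6600, 2.9800, 2.8983, 0.3811]

beam 1: φ=-135°, α=330°
  dir = (cos 330°, sin 330°) = (0.8660, -0.5000); from cell (6,2)
  next x-line at t=0.5658, next y-line at t=0.6600; Δt_x=1.1547, Δt_y=2.0000
    x: enter (7,2) at t=0.5658
    y: enter (7,1) at t=0.6600
    x: enter (8,1) at t=1.7205
    y: enter (8,0) at t=2.6600 ← occupied
  → r_1 = 2.6600
beam 2: φ=-45°, α=60°
  dir = (cos 60°, sin 60°) = (0.5000, 0.8660); from cell (6,2)
  next x-line at t=0.9800, next y-line at t=0.7736; Δt_x=2.0000, Δt_y=1.1547
    y: enter (6,3) at t=0.7736
    x: enter (7,3) at t=0.9800
    y: enter (7,4) at t=1.9283
    x: enter (8,4) at t=2.9800 ← occupied
  → r_2 = 2.9800
beam 3: φ=45°, α=150°
  dir = (cos 150°, sin 150°) = (-0.8660, 0.5000); from cell (6,2)
  next x-line at t=0.5889, next y-line at t=1.3400; Δt_x=1.1547, Δt_y=2.0000
    x: enter (5,2) at t=0.5889
    y: enter (5,3) at t=1.3400
    x: enter (4,3) at t=1.7436
    x: enter (3,3) at t=2.8983 ← occupied
  → r_3 = 2.8983
beam 4: φ=135°, α=240°
  dir = (cos 240°, sin 240°) = (-0.5000, -0.8660); from cell (6,2)
  next x-line at t=1.0200, next y-line at t=0.3811; Δt_x=2.0000, Δt_y=1.1547
    y: enter (6,1) at t=0.3811 ← occupied
  → r_4 = 0.3811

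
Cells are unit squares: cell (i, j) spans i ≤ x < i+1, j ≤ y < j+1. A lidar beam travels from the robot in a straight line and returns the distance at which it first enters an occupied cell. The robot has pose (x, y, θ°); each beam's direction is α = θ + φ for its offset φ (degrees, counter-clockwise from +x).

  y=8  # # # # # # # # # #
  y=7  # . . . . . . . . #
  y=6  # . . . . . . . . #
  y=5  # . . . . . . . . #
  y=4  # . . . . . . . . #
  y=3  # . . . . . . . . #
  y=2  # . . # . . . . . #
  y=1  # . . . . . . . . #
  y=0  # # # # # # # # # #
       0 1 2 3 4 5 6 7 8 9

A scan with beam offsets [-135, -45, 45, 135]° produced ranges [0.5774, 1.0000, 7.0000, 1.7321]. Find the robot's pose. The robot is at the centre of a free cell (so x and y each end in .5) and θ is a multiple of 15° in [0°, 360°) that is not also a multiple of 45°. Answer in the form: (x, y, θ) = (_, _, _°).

(x, y, θ) = (5.5, 1.5, 15°)

Enumerate (i+0.5, j+0.5, θ) over the 55 free cells and 16 admissible headings. For each, cast all 4 beams and compare to the given ranges.
  (7.5, 5.5, 210°): beam 1 = 2.5882 ≠ 0.5774 ✗
  (2.5, 3.5, 330°): beam 1 = 1.5529 ≠ 0.5774 ✗
  (5.5, 7.5, 165°): beam 1 = 1.0000 ≠ 0.5774 ✗
  …
  (5.5, 1.5, 15°): r_1=0.5774, r_2=1.0000, r_3=7.0000, r_4=1.7321 — all match ✓
Only this pose fits every beam.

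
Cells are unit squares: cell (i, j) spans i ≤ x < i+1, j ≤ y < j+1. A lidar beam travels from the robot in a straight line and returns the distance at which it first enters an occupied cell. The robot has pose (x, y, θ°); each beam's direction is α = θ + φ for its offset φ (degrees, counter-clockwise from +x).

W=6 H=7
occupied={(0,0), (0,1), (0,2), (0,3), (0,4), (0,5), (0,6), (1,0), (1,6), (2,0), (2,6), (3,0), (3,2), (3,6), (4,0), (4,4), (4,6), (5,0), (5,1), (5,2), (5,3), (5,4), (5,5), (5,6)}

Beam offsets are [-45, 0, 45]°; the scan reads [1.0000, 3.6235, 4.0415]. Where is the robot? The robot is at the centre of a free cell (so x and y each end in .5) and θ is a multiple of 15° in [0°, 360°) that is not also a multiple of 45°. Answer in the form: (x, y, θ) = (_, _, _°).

(x, y, θ) = (1.5, 4.5, 285°)

Candidates: 18 free-cell centres × 16 headings = 288 poses. Raycast each; keep the one whose scan matches to 4 dp.
  (2.5, 3.5, 240°): beam 1 = 1.5529 ≠ 1.0000 ✗
  (1.5, 5.5, 210°): beam 1 = 0.5176 ≠ 1.0000 ✗
  (1.5, 3.5, 165°): beam 2 = 0.5176 ≠ 3.6235 ✗
  …
  (1.5, 4.5, 285°): r_1=1.0000, r_2=3.6235, r_3=4.0415 — all match ✓
Only this pose fits every beam.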